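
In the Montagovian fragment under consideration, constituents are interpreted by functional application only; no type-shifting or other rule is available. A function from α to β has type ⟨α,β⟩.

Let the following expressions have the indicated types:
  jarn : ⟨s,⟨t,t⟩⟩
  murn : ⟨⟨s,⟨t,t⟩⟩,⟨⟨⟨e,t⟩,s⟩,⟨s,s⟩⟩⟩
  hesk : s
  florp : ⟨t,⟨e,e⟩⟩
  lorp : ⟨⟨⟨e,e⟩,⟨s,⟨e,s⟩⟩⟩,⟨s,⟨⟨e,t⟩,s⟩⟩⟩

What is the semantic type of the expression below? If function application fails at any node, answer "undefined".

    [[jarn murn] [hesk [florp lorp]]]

undefined

[jarn murn]: murn is ⟨⟨s,⟨t,t⟩⟩,⟨⟨⟨e,t⟩,s⟩,⟨s,s⟩⟩⟩, jarn is ⟨s,⟨t,t⟩⟩; result ⟨⟨⟨e,t⟩,s⟩,⟨s,s⟩⟩.
[florp lorp]: ⟨t,⟨e,e⟩⟩ with ⟨⟨⟨e,e⟩,⟨s,⟨e,s⟩⟩⟩,⟨s,⟨⟨e,t⟩,s⟩⟩⟩ — neither is a function whose domain matches the other; composition fails here.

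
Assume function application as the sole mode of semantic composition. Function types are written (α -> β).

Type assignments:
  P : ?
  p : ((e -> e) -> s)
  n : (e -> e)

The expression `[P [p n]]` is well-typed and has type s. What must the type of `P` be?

For [P [p n]] to have type s with [p n] of type s, P must be the function: P : (s -> s).

(s -> s)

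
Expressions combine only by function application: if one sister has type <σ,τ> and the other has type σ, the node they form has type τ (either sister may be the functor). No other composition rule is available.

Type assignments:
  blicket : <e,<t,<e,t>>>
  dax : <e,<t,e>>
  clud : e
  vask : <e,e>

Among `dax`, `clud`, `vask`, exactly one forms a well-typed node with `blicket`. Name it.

clud

dax : <e,<t,e>> — does not combine with blicket.
clud — combines: blicket : <e,<t,<e,t>>> takes clud : e as argument, giving <t,<e,t>>.
vask : <e,e> — does not combine with blicket.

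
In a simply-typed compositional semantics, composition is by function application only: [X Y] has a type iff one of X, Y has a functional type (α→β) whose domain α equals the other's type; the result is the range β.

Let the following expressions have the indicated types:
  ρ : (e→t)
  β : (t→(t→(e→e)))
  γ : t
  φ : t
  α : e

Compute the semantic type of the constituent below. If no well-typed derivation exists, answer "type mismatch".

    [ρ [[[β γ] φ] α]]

[β γ]: (t→(t→(e→e))) applied to t yields (t→(e→e)).
[[β γ] φ]: (t→(e→e)) applied to t yields (e→e).
[[[β γ] φ] α]: (e→e) applied to e yields e.
[ρ [[[β γ] φ] α]]: (e→t) applied to e yields t.

t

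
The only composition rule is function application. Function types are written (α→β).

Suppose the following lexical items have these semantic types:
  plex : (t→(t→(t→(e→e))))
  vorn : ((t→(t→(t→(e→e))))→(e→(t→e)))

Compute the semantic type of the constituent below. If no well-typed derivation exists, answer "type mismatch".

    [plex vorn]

(e→(t→e))

[plex vorn] — vorn of type ((t→(t→(t→(e→e))))→(e→(t→e))) combines with plex of type (t→(t→(t→(e→e)))): type (e→(t→e)).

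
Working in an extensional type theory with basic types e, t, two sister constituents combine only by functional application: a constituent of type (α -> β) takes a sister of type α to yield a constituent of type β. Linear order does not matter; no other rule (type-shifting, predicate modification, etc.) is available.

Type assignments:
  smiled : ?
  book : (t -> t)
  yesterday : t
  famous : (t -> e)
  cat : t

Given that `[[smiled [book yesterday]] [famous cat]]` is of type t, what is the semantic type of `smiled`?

At [[smiled [book yesterday]] [famous cat]] (required: t): [famous cat] is e, which is not a function with range t; hence [smiled [book yesterday]] is the functor — type (e -> t).
At [smiled [book yesterday]] (required: (e -> t)): [book yesterday] is t, which is not a function with range (e -> t); hence smiled is the functor — type (t -> (e -> t)).

(t -> (e -> t))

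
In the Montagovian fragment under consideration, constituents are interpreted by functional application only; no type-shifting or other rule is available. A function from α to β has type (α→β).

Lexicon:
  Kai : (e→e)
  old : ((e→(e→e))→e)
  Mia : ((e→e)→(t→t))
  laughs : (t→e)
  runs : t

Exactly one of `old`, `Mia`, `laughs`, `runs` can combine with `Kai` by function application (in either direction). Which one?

Mia

old : ((e→(e→e))→e) — neither side's domain matches the other.
Mia — combines: Mia : ((e→e)→(t→t)) takes Kai : (e→e) as argument, giving (t→t).
laughs : (t→e) — neither side's domain matches the other.
runs : t — neither side's domain matches the other.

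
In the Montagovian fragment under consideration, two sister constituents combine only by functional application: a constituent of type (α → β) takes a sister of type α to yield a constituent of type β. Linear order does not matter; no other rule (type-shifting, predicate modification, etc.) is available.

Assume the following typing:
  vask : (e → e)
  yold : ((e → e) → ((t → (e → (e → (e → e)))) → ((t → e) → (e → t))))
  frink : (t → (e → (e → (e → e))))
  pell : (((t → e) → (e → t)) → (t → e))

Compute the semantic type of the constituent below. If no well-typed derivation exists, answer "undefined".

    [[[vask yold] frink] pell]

[vask yold]: yold is ((e → e) → ((t → (e → (e → (e → e)))) → ((t → e) → (e → t)))), vask is (e → e); result ((t → (e → (e → (e → e)))) → ((t → e) → (e → t))).
[[vask yold] frink]: [vask yold] is ((t → (e → (e → (e → e)))) → ((t → e) → (e → t))), frink is (t → (e → (e → (e → e)))); result ((t → e) → (e → t)).
[[[vask yold] frink] pell]: pell is (((t → e) → (e → t)) → (t → e)), [[vask yold] frink] is ((t → e) → (e → t)); result (t → e).

(t → e)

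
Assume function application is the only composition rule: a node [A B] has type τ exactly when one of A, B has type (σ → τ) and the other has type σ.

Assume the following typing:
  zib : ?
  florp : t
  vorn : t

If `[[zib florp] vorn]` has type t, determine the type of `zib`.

[[zib florp] vorn] is required to be t. vorn : t cannot yield t as functor, so [zib florp] : (t → t).
[zib florp] is required to be (t → t). florp : t cannot yield (t → t) as functor, so zib : (t → (t → t)).

(t → (t → t))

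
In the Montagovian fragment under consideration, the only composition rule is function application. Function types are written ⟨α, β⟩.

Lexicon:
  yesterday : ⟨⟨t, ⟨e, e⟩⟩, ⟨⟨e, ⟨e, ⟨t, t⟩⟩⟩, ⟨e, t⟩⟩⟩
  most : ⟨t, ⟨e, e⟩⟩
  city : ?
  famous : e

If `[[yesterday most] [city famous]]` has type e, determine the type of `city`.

⟨e, ⟨⟨⟨e, ⟨e, ⟨t, t⟩⟩⟩, ⟨e, t⟩⟩, e⟩⟩

[[yesterday most] [city famous]] is required to be e. [yesterday most] : ⟨⟨e, ⟨e, ⟨t, t⟩⟩⟩, ⟨e, t⟩⟩ cannot yield e as functor, so [city famous] : ⟨⟨⟨e, ⟨e, ⟨t, t⟩⟩⟩, ⟨e, t⟩⟩, e⟩.
[city famous] is required to be ⟨⟨⟨e, ⟨e, ⟨t, t⟩⟩⟩, ⟨e, t⟩⟩, e⟩. famous : e cannot yield ⟨⟨⟨e, ⟨e, ⟨t, t⟩⟩⟩, ⟨e, t⟩⟩, e⟩ as functor, so city : ⟨e, ⟨⟨⟨e, ⟨e, ⟨t, t⟩⟩⟩, ⟨e, t⟩⟩, e⟩⟩.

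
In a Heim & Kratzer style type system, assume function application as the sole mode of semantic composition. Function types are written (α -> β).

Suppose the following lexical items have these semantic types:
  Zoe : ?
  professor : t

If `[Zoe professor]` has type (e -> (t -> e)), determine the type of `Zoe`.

(t -> (e -> (t -> e)))

At [Zoe professor] (required: (e -> (t -> e))): professor is t, which is not a function with range (e -> (t -> e)); hence Zoe is the functor — type (t -> (e -> (t -> e))).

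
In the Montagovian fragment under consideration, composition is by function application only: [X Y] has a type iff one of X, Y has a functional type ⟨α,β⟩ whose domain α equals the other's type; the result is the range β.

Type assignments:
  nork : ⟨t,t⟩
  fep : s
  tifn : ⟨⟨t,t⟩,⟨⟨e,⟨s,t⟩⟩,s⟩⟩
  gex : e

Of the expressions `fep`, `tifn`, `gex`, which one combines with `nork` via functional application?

fep : s — does not combine with nork.
tifn — combines: tifn : ⟨⟨t,t⟩,⟨⟨e,⟨s,t⟩⟩,s⟩⟩ takes nork : ⟨t,t⟩ as argument, giving ⟨⟨e,⟨s,t⟩⟩,s⟩.
gex : e — does not combine with nork.

tifn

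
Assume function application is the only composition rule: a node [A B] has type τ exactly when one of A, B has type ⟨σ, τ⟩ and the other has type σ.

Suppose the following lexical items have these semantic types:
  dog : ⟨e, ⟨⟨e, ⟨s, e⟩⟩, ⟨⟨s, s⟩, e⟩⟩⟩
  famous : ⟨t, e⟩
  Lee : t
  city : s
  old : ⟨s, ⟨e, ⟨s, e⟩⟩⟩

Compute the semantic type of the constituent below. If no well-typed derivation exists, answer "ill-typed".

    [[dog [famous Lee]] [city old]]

⟨⟨s, s⟩, e⟩

[famous Lee] — famous of type ⟨t, e⟩ combines with Lee of type t: type e.
[dog [famous Lee]] — dog of type ⟨e, ⟨⟨e, ⟨s, e⟩⟩, ⟨⟨s, s⟩, e⟩⟩⟩ combines with [famous Lee] of type e: type ⟨⟨e, ⟨s, e⟩⟩, ⟨⟨s, s⟩, e⟩⟩.
[city old] — old of type ⟨s, ⟨e, ⟨s, e⟩⟩⟩ combines with city of type s: type ⟨e, ⟨s, e⟩⟩.
[[dog [famous Lee]] [city old]] — [dog [famous Lee]] of type ⟨⟨e, ⟨s, e⟩⟩, ⟨⟨s, s⟩, e⟩⟩ combines with [city old] of type ⟨e, ⟨s, e⟩⟩: type ⟨⟨s, s⟩, e⟩.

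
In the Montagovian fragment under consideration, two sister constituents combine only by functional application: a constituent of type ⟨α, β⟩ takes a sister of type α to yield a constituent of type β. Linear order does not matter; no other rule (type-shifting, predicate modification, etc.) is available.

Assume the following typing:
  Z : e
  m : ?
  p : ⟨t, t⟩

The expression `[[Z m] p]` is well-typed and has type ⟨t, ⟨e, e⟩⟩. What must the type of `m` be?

At [[Z m] p] (required: ⟨t, ⟨e, e⟩⟩): p is ⟨t, t⟩, which is not a function with range ⟨t, ⟨e, e⟩⟩; hence [Z m] is the functor — type ⟨⟨t, t⟩, ⟨t, ⟨e, e⟩⟩⟩.
At [Z m] (required: ⟨⟨t, t⟩, ⟨t, ⟨e, e⟩⟩⟩): Z is e, which is not a function with range ⟨⟨t, t⟩, ⟨t, ⟨e, e⟩⟩⟩; hence m is the functor — type ⟨e, ⟨⟨t, t⟩, ⟨t, ⟨e, e⟩⟩⟩⟩.

⟨e, ⟨⟨t, t⟩, ⟨t, ⟨e, e⟩⟩⟩⟩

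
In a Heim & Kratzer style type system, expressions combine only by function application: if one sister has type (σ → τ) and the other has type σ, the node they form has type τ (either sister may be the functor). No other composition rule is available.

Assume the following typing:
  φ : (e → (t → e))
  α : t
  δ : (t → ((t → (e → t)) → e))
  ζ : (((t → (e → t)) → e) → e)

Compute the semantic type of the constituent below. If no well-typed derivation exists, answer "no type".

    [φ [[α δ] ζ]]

(t → e)

[α δ]: functor δ : (t → ((t → (e → t)) → e)), argument α : t; result ((t → (e → t)) → e).
[[α δ] ζ]: functor ζ : (((t → (e → t)) → e) → e), argument [α δ] : ((t → (e → t)) → e); result e.
[φ [[α δ] ζ]]: functor φ : (e → (t → e)), argument [[α δ] ζ] : e; result (t → e).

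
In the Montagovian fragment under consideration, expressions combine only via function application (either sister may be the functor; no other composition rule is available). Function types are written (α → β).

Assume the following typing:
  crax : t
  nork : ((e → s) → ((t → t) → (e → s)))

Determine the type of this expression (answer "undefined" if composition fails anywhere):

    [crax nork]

[crax nork]: t and ((e → s) → ((t → t) → (e → s))) cannot combine by function application — type clash.

undefined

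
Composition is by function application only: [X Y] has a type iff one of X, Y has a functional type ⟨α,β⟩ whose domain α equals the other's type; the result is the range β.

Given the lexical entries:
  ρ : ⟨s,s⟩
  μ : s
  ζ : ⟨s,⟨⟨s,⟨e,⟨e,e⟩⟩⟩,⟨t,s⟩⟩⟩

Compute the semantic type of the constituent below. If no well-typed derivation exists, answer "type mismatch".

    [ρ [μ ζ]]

type mismatch

[μ ζ]: functor ζ : ⟨s,⟨⟨s,⟨e,⟨e,e⟩⟩⟩,⟨t,s⟩⟩⟩, argument μ : s; result ⟨⟨s,⟨e,⟨e,e⟩⟩⟩,⟨t,s⟩⟩.
[ρ [μ ζ]]: ⟨s,s⟩ and ⟨⟨s,⟨e,⟨e,e⟩⟩⟩,⟨t,s⟩⟩ cannot combine by function application — type clash.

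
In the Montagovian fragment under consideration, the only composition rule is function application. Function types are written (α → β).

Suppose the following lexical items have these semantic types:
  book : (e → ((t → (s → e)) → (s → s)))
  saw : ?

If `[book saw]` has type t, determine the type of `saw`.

At [book saw] (required: t): book is (e → ((t → (s → e)) → (s → s))), which is not a function with range t; hence saw is the functor — type ((e → ((t → (s → e)) → (s → s))) → t).

((e → ((t → (s → e)) → (s → s))) → t)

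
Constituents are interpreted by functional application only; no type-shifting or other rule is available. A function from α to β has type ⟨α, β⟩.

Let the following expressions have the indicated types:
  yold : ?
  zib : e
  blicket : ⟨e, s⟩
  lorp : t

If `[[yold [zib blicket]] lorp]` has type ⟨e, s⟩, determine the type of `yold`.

⟨s, ⟨t, ⟨e, s⟩⟩⟩

For [[yold [zib blicket]] lorp] to have type ⟨e, s⟩ with lorp of type t, [yold [zib blicket]] must be the function: [yold [zib blicket]] : ⟨t, ⟨e, s⟩⟩.
For [yold [zib blicket]] to have type ⟨t, ⟨e, s⟩⟩ with [zib blicket] of type s, yold must be the function: yold : ⟨s, ⟨t, ⟨e, s⟩⟩⟩.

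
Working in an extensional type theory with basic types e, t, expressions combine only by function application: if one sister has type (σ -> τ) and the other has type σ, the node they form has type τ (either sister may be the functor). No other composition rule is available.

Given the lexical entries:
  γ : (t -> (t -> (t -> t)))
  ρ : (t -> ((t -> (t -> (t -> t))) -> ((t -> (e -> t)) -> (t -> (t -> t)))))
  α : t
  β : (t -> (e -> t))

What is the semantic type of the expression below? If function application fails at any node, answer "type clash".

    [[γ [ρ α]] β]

At [ρ α], ρ : (t -> ((t -> (t -> (t -> t))) -> ((t -> (e -> t)) -> (t -> (t -> t))))) takes α : t, giving ((t -> (t -> (t -> t))) -> ((t -> (e -> t)) -> (t -> (t -> t)))).
At [γ [ρ α]], [ρ α] : ((t -> (t -> (t -> t))) -> ((t -> (e -> t)) -> (t -> (t -> t)))) takes γ : (t -> (t -> (t -> t))), giving ((t -> (e -> t)) -> (t -> (t -> t))).
At [[γ [ρ α]] β], [γ [ρ α]] : ((t -> (e -> t)) -> (t -> (t -> t))) takes β : (t -> (e -> t)), giving (t -> (t -> t)).

(t -> (t -> t))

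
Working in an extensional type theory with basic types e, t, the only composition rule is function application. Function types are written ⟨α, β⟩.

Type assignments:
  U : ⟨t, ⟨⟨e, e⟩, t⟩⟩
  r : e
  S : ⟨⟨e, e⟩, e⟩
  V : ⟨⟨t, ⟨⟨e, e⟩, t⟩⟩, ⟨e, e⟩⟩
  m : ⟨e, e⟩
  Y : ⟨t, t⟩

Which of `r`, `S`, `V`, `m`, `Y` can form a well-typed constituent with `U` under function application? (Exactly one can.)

V

r : e — U needs t; r needs nothing (atomic); neither fits.
S : ⟨⟨e, e⟩, e⟩ — U needs t; S needs ⟨e, e⟩; neither fits.
V — combines: V : ⟨⟨t, ⟨⟨e, e⟩, t⟩⟩, ⟨e, e⟩⟩ takes U : ⟨t, ⟨⟨e, e⟩, t⟩⟩ as argument, giving ⟨e, e⟩.
m : ⟨e, e⟩ — U needs t; m needs e; neither fits.
Y : ⟨t, t⟩ — U needs t; Y needs t; neither fits.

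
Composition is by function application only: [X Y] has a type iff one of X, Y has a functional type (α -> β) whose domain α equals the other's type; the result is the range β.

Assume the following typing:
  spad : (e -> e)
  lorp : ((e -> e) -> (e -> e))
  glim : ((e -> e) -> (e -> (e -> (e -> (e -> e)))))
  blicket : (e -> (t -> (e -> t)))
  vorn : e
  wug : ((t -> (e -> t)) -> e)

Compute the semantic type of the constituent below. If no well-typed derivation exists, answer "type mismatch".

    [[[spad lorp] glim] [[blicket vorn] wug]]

(e -> (e -> (e -> e)))

[spad lorp]: lorp is ((e -> e) -> (e -> e)), spad is (e -> e); result (e -> e).
[[spad lorp] glim]: glim is ((e -> e) -> (e -> (e -> (e -> (e -> e))))), [spad lorp] is (e -> e); result (e -> (e -> (e -> (e -> e)))).
[blicket vorn]: blicket is (e -> (t -> (e -> t))), vorn is e; result (t -> (e -> t)).
[[blicket vorn] wug]: wug is ((t -> (e -> t)) -> e), [blicket vorn] is (t -> (e -> t)); result e.
[[[spad lorp] glim] [[blicket vorn] wug]]: [[spad lorp] glim] is (e -> (e -> (e -> (e -> e)))), [[blicket vorn] wug] is e; result (e -> (e -> (e -> e))).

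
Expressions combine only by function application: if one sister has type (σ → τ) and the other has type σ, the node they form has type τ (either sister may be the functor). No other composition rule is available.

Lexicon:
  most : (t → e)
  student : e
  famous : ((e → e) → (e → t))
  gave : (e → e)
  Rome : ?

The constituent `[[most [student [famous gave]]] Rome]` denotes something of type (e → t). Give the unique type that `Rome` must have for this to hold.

At [[most [student [famous gave]]] Rome] (required: (e → t)): [most [student [famous gave]]] is e, which is not a function with range (e → t); hence Rome is the functor — type (e → (e → t)).

(e → (e → t))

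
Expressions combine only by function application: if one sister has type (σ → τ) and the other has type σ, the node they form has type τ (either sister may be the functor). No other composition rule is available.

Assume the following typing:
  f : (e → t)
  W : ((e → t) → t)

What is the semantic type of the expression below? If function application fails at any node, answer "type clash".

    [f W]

t

[f W]: W is ((e → t) → t), f is (e → t); result t.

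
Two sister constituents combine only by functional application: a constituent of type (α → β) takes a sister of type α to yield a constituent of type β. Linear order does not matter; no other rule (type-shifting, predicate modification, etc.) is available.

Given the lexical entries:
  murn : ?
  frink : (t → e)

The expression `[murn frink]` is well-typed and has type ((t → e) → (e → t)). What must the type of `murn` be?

For [murn frink] to have type ((t → e) → (e → t)) with frink of type (t → e), murn must be the function: murn : ((t → e) → ((t → e) → (e → t))).

((t → e) → ((t → e) → (e → t)))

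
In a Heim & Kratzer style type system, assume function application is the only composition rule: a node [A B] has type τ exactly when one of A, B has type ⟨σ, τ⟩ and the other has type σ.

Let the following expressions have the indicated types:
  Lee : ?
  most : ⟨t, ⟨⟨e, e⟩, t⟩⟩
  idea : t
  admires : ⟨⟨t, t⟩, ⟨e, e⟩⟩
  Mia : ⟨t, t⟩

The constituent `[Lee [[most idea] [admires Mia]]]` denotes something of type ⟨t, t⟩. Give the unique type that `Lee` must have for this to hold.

⟨t, ⟨t, t⟩⟩

[Lee [[most idea] [admires Mia]]] is required to be ⟨t, t⟩. [[most idea] [admires Mia]] : t cannot yield ⟨t, t⟩ as functor, so Lee : ⟨t, ⟨t, t⟩⟩.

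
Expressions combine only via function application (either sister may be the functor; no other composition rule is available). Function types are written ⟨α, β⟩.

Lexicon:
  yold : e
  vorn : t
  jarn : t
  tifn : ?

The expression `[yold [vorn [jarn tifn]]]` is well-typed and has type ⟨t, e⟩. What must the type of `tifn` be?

[yold [vorn [jarn tifn]]] is required to be ⟨t, e⟩. yold : e cannot yield ⟨t, e⟩ as functor, so [vorn [jarn tifn]] : ⟨e, ⟨t, e⟩⟩.
[vorn [jarn tifn]] is required to be ⟨e, ⟨t, e⟩⟩. vorn : t cannot yield ⟨e, ⟨t, e⟩⟩ as functor, so [jarn tifn] : ⟨t, ⟨e, ⟨t, e⟩⟩⟩.
[jarn tifn] is required to be ⟨t, ⟨e, ⟨t, e⟩⟩⟩. jarn : t cannot yield ⟨t, ⟨e, ⟨t, e⟩⟩⟩ as functor, so tifn : ⟨t, ⟨t, ⟨e, ⟨t, e⟩⟩⟩⟩.

⟨t, ⟨t, ⟨e, ⟨t, e⟩⟩⟩⟩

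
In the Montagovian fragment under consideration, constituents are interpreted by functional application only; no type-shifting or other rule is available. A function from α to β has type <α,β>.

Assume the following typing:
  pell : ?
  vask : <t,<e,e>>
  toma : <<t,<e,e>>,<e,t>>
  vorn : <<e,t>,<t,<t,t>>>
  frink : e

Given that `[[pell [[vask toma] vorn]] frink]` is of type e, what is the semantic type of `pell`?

[[pell [[vask toma] vorn]] frink] must have type e. The sister frink has type e; that is not a function onto e, so [pell [[vask toma] vorn]] must be the functor, of type <e,e>.
[pell [[vask toma] vorn]] must have type <e,e>. The sister [[vask toma] vorn] has type <t,<t,t>>; that is not a function onto <e,e>, so pell must be the functor, of type <<t,<t,t>>,<e,e>>.

<<t,<t,t>>,<e,e>>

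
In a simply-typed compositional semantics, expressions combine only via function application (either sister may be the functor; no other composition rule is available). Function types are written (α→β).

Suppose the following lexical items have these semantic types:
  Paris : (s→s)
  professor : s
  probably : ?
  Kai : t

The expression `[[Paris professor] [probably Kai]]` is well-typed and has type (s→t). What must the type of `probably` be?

(t→(s→(s→t)))

[[Paris professor] [probably Kai]] is required to be (s→t). [Paris professor] : s cannot yield (s→t) as functor, so [probably Kai] : (s→(s→t)).
[probably Kai] is required to be (s→(s→t)). Kai : t cannot yield (s→(s→t)) as functor, so probably : (t→(s→(s→t))).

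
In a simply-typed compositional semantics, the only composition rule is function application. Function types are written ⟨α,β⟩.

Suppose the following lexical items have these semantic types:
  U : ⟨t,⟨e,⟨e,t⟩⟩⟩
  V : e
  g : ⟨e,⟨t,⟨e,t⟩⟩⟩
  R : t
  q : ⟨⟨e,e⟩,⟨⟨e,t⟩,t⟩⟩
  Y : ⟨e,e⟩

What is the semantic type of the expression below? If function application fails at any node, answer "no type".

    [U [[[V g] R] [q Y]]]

⟨e,⟨e,t⟩⟩

[V g]: functor g : ⟨e,⟨t,⟨e,t⟩⟩⟩, argument V : e; result ⟨t,⟨e,t⟩⟩.
[[V g] R]: functor [V g] : ⟨t,⟨e,t⟩⟩, argument R : t; result ⟨e,t⟩.
[q Y]: functor q : ⟨⟨e,e⟩,⟨⟨e,t⟩,t⟩⟩, argument Y : ⟨e,e⟩; result ⟨⟨e,t⟩,t⟩.
[[[V g] R] [q Y]]: functor [q Y] : ⟨⟨e,t⟩,t⟩, argument [[V g] R] : ⟨e,t⟩; result t.
[U [[[V g] R] [q Y]]]: functor U : ⟨t,⟨e,⟨e,t⟩⟩⟩, argument [[[V g] R] [q Y]] : t; result ⟨e,⟨e,t⟩⟩.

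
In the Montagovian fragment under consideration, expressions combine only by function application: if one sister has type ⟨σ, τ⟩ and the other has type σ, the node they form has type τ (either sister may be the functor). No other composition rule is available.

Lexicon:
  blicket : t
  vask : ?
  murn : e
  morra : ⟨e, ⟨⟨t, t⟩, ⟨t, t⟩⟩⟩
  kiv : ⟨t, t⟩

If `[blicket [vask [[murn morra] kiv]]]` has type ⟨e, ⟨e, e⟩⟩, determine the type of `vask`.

At [blicket [vask [[murn morra] kiv]]] (required: ⟨e, ⟨e, e⟩⟩): blicket is t, which is not a function with range ⟨e, ⟨e, e⟩⟩; hence [vask [[murn morra] kiv]] is the functor — type ⟨t, ⟨e, ⟨e, e⟩⟩⟩.
At [vask [[murn morra] kiv]] (required: ⟨t, ⟨e, ⟨e, e⟩⟩⟩): [[murn morra] kiv] is ⟨t, t⟩, which is not a function with range ⟨t, ⟨e, ⟨e, e⟩⟩⟩; hence vask is the functor — type ⟨⟨t, t⟩, ⟨t, ⟨e, ⟨e, e⟩⟩⟩⟩.

⟨⟨t, t⟩, ⟨t, ⟨e, ⟨e, e⟩⟩⟩⟩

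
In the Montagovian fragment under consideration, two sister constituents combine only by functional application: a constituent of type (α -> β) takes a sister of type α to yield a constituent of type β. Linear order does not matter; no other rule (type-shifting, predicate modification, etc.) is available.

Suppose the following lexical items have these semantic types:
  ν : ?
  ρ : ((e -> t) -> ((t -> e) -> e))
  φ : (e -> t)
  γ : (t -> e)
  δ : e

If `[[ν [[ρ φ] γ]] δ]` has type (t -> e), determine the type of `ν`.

(e -> (e -> (t -> e)))

[[ν [[ρ φ] γ]] δ] is required to be (t -> e). δ : e cannot yield (t -> e) as functor, so [ν [[ρ φ] γ]] : (e -> (t -> e)).
[ν [[ρ φ] γ]] is required to be (e -> (t -> e)). [[ρ φ] γ] : e cannot yield (e -> (t -> e)) as functor, so ν : (e -> (e -> (t -> e))).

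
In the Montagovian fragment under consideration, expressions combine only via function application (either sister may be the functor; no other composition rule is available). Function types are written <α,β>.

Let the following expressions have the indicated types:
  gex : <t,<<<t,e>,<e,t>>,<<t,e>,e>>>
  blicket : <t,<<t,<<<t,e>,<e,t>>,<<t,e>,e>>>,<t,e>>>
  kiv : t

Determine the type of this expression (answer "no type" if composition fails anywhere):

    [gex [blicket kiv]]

<t,e>

At [blicket kiv], blicket : <t,<<t,<<<t,e>,<e,t>>,<<t,e>,e>>>,<t,e>>> takes kiv : t, giving <<t,<<<t,e>,<e,t>>,<<t,e>,e>>>,<t,e>>.
At [gex [blicket kiv]], [blicket kiv] : <<t,<<<t,e>,<e,t>>,<<t,e>,e>>>,<t,e>> takes gex : <t,<<<t,e>,<e,t>>,<<t,e>,e>>>, giving <t,e>.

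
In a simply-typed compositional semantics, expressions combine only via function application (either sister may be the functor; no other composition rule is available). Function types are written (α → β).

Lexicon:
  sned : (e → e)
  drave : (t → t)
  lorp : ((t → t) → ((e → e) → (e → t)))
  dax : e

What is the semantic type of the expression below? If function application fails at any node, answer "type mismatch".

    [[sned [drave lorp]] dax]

At [drave lorp], lorp : ((t → t) → ((e → e) → (e → t))) takes drave : (t → t), giving ((e → e) → (e → t)).
At [sned [drave lorp]], [drave lorp] : ((e → e) → (e → t)) takes sned : (e → e), giving (e → t).
At [[sned [drave lorp]] dax], [sned [drave lorp]] : (e → t) takes dax : e, giving t.

t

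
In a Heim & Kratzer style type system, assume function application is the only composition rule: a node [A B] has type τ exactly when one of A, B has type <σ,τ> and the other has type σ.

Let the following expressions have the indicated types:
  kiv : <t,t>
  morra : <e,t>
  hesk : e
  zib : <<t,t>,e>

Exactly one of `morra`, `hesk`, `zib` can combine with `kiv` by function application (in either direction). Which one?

zib

morra : <e,t> — does not combine with kiv.
hesk : e — does not combine with kiv.
zib — combines: zib : <<t,t>,e> takes kiv : <t,t> as argument, giving e.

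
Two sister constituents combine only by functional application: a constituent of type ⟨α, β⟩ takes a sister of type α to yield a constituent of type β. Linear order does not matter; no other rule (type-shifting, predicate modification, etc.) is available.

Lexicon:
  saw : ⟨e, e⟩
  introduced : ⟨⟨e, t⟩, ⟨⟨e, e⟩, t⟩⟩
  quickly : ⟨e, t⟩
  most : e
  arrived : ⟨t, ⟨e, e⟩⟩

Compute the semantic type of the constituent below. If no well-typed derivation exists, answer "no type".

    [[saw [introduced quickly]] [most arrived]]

[introduced quickly]: functor introduced : ⟨⟨e, t⟩, ⟨⟨e, e⟩, t⟩⟩, argument quickly : ⟨e, t⟩; result ⟨⟨e, e⟩, t⟩.
[saw [introduced quickly]]: functor [introduced quickly] : ⟨⟨e, e⟩, t⟩, argument saw : ⟨e, e⟩; result t.
At [most arrived]: neither e nor ⟨t, ⟨e, e⟩⟩ can take the other as argument; the node is ill-typed.

no type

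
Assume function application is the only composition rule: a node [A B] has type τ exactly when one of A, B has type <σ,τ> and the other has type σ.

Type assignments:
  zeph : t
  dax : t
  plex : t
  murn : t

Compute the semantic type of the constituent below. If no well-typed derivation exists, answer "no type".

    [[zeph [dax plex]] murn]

[dax plex]: t and t cannot combine by function application — type clash.

no type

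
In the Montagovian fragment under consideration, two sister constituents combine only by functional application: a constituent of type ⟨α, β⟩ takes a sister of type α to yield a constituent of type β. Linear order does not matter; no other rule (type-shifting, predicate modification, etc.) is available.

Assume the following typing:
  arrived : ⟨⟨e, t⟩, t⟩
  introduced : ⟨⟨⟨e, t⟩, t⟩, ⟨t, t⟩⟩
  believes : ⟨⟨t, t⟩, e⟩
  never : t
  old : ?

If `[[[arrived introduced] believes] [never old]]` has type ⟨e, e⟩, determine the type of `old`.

At [[[arrived introduced] believes] [never old]] (required: ⟨e, e⟩): [[arrived introduced] believes] is e, which is not a function with range ⟨e, e⟩; hence [never old] is the functor — type ⟨e, ⟨e, e⟩⟩.
At [never old] (required: ⟨e, ⟨e, e⟩⟩): never is t, which is not a function with range ⟨e, ⟨e, e⟩⟩; hence old is the functor — type ⟨t, ⟨e, ⟨e, e⟩⟩⟩.

⟨t, ⟨e, ⟨e, e⟩⟩⟩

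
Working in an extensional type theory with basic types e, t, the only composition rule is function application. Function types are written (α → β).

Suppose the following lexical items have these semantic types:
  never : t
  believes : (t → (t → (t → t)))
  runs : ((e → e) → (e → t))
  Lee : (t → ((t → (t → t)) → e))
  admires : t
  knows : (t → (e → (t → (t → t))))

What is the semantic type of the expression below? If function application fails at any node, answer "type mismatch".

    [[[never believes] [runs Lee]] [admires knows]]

[never believes]: (t → (t → (t → t))) applied to t yields (t → (t → t)).
[runs Lee]: ((e → e) → (e → t)) with (t → ((t → (t → t)) → e)) — neither is a function whose domain matches the other; composition fails here.

type mismatch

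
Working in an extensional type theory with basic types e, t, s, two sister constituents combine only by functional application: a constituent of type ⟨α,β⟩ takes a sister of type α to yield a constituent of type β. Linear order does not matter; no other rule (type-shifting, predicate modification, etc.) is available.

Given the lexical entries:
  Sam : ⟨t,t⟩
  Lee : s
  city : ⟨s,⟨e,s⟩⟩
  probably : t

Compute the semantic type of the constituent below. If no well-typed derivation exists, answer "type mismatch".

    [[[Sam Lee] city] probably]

[Sam Lee]: ⟨t,t⟩ with s — neither is a function whose domain matches the other; composition fails here.

type mismatch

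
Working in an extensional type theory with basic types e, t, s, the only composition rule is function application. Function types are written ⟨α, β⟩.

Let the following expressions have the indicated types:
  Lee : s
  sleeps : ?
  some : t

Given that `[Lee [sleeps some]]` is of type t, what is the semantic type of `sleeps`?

⟨t, ⟨s, t⟩⟩

[Lee [sleeps some]] must have type t. The sister Lee has type s; that is not a function onto t, so [sleeps some] must be the functor, of type ⟨s, t⟩.
[sleeps some] must have type ⟨s, t⟩. The sister some has type t; that is not a function onto ⟨s, t⟩, so sleeps must be the functor, of type ⟨t, ⟨s, t⟩⟩.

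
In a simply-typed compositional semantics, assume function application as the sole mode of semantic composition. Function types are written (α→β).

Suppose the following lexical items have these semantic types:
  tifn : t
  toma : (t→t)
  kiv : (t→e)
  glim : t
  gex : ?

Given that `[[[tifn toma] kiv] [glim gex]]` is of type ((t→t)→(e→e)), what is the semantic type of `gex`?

(t→(e→((t→t)→(e→e))))

For [[[tifn toma] kiv] [glim gex]] to have type ((t→t)→(e→e)) with [[tifn toma] kiv] of type e, [glim gex] must be the function: [glim gex] : (e→((t→t)→(e→e))).
For [glim gex] to have type (e→((t→t)→(e→e))) with glim of type t, gex must be the function: gex : (t→(e→((t→t)→(e→e)))).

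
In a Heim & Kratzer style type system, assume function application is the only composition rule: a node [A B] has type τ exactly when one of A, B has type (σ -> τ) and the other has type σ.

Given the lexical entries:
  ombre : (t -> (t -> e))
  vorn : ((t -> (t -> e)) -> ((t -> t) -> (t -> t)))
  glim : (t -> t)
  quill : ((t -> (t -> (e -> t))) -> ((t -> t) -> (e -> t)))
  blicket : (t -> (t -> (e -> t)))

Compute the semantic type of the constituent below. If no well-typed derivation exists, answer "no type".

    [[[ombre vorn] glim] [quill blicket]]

[ombre vorn]: ((t -> (t -> e)) -> ((t -> t) -> (t -> t))) applied to (t -> (t -> e)) yields ((t -> t) -> (t -> t)).
[[ombre vorn] glim]: ((t -> t) -> (t -> t)) applied to (t -> t) yields (t -> t).
[quill blicket]: ((t -> (t -> (e -> t))) -> ((t -> t) -> (e -> t))) applied to (t -> (t -> (e -> t))) yields ((t -> t) -> (e -> t)).
[[[ombre vorn] glim] [quill blicket]]: ((t -> t) -> (e -> t)) applied to (t -> t) yields (e -> t).

(e -> t)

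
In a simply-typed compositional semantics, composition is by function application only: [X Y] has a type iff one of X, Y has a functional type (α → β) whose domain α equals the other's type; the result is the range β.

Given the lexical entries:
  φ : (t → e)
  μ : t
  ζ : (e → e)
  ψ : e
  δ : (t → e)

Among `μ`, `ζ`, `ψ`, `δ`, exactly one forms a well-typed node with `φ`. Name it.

μ

μ — combines: φ : (t → e) takes μ : t as argument, giving e.
ζ : (e → e) — φ needs t; ζ needs e; neither fits.
ψ : e — φ needs t; ψ needs nothing (atomic); neither fits.
δ : (t → e) — φ needs t; δ needs t; neither fits.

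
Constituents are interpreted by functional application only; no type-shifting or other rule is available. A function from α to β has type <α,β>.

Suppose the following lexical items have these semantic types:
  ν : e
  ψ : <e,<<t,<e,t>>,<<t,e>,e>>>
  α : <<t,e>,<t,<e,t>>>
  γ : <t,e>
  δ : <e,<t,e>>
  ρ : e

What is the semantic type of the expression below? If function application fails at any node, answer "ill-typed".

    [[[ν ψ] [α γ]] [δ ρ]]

[ν ψ]: <e,<<t,<e,t>>,<<t,e>,e>>> applied to e yields <<t,<e,t>>,<<t,e>,e>>.
[α γ]: <<t,e>,<t,<e,t>>> applied to <t,e> yields <t,<e,t>>.
[[ν ψ] [α γ]]: <<t,<e,t>>,<<t,e>,e>> applied to <t,<e,t>> yields <<t,e>,e>.
[δ ρ]: <e,<t,e>> applied to e yields <t,e>.
[[[ν ψ] [α γ]] [δ ρ]]: <<t,e>,e> applied to <t,e> yields e.

e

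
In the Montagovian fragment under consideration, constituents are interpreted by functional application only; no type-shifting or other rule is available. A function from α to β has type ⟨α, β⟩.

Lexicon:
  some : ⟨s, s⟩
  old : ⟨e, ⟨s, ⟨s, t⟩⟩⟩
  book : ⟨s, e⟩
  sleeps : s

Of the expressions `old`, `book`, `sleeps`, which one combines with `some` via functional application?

sleeps

old : ⟨e, ⟨s, ⟨s, t⟩⟩⟩ — does not combine with some.
book : ⟨s, e⟩ — does not combine with some.
sleeps — combines: some : ⟨s, s⟩ takes sleeps : s as argument, giving s.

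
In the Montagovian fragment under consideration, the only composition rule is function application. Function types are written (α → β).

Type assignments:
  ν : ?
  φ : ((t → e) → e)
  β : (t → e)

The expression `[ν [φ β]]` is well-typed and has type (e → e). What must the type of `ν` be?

At [ν [φ β]] (required: (e → e)): [φ β] is e, which is not a function with range (e → e); hence ν is the functor — type (e → (e → e)).

(e → (e → e))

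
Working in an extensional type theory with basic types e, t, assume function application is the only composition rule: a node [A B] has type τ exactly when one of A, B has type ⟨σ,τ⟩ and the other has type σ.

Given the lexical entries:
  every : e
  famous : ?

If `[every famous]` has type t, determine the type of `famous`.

⟨e,t⟩

At [every famous] (required: t): every is e, which is not a function with range t; hence famous is the functor — type ⟨e,t⟩.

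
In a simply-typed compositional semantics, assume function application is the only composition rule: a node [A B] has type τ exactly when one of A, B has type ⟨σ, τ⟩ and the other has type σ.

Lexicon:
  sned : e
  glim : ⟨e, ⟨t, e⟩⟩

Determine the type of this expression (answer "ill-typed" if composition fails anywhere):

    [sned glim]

⟨t, e⟩

[sned glim]: glim is ⟨e, ⟨t, e⟩⟩, sned is e; result ⟨t, e⟩.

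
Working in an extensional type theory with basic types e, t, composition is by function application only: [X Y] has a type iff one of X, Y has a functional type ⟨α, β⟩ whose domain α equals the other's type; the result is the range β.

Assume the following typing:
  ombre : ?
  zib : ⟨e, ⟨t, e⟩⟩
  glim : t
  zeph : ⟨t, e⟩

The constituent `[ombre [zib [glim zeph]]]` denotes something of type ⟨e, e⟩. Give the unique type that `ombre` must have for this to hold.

⟨⟨t, e⟩, ⟨e, e⟩⟩

[ombre [zib [glim zeph]]] must have type ⟨e, e⟩. The sister [zib [glim zeph]] has type ⟨t, e⟩; that is not a function onto ⟨e, e⟩, so ombre must be the functor, of type ⟨⟨t, e⟩, ⟨e, e⟩⟩.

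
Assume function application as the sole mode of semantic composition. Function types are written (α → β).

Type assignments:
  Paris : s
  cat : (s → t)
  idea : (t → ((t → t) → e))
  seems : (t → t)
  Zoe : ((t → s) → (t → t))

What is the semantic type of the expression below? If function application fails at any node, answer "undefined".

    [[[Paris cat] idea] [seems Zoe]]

[Paris cat]: (s → t) applied to s yields t.
[[Paris cat] idea]: (t → ((t → t) → e)) applied to t yields ((t → t) → e).
At [seems Zoe]: neither (t → t) nor ((t → s) → (t → t)) can take the other as argument; the node is ill-typed.

undefined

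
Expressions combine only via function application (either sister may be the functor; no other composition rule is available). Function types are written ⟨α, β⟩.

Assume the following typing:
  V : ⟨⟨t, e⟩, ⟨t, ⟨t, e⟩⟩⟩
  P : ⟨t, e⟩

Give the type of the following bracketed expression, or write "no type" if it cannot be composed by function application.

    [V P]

⟨t, ⟨t, e⟩⟩

At [V P], V : ⟨⟨t, e⟩, ⟨t, ⟨t, e⟩⟩⟩ takes P : ⟨t, e⟩, giving ⟨t, ⟨t, e⟩⟩.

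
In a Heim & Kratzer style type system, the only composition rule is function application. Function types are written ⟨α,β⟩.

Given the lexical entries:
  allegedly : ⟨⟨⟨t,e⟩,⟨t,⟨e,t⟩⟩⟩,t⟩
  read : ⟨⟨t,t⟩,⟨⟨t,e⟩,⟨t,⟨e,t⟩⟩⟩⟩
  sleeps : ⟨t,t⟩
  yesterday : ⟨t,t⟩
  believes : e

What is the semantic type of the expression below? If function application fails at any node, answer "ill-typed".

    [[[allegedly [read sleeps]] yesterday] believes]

At [read sleeps], read : ⟨⟨t,t⟩,⟨⟨t,e⟩,⟨t,⟨e,t⟩⟩⟩⟩ takes sleeps : ⟨t,t⟩, giving ⟨⟨t,e⟩,⟨t,⟨e,t⟩⟩⟩.
At [allegedly [read sleeps]], allegedly : ⟨⟨⟨t,e⟩,⟨t,⟨e,t⟩⟩⟩,t⟩ takes [read sleeps] : ⟨⟨t,e⟩,⟨t,⟨e,t⟩⟩⟩, giving t.
At [[allegedly [read sleeps]] yesterday], yesterday : ⟨t,t⟩ takes [allegedly [read sleeps]] : t, giving t.
At [[[allegedly [read sleeps]] yesterday] believes]: neither t nor e can take the other as argument; the node is ill-typed.

ill-typed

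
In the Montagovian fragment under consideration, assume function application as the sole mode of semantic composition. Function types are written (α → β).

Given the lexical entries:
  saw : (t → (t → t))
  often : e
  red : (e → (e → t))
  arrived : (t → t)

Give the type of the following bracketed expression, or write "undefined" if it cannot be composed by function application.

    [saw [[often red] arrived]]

At [often red], red : (e → (e → t)) takes often : e, giving (e → t).
[[often red] arrived]: (e → t) and (t → t) cannot combine by function application — type clash.

undefined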